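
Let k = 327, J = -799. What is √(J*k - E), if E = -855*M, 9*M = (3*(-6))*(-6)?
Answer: I*√251013 ≈ 501.01*I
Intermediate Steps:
M = 12 (M = ((3*(-6))*(-6))/9 = (-18*(-6))/9 = (⅑)*108 = 12)
E = -10260 (E = -855*12 = -10260)
√(J*k - E) = √(-799*327 - 1*(-10260)) = √(-261273 + 10260) = √(-251013) = I*√251013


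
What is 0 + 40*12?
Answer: 480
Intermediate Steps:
0 + 40*12 = 0 + 480 = 480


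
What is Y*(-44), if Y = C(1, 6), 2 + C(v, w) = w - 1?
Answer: -132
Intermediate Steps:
C(v, w) = -3 + w (C(v, w) = -2 + (w - 1) = -2 + (-1 + w) = -3 + w)
Y = 3 (Y = -3 + 6 = 3)
Y*(-44) = 3*(-44) = -132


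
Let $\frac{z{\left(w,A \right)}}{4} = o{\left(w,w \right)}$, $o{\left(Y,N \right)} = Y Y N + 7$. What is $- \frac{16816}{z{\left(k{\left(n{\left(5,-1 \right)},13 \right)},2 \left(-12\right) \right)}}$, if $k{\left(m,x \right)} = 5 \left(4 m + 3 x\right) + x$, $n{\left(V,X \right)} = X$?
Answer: $- \frac{4204}{6644679} \approx -0.00063269$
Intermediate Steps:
$o{\left(Y,N \right)} = 7 + N Y^{2}$ ($o{\left(Y,N \right)} = Y^{2} N + 7 = N Y^{2} + 7 = 7 + N Y^{2}$)
$k{\left(m,x \right)} = 16 x + 20 m$ ($k{\left(m,x \right)} = 5 \left(3 x + 4 m\right) + x = \left(15 x + 20 m\right) + x = 16 x + 20 m$)
$z{\left(w,A \right)} = 28 + 4 w^{3}$ ($z{\left(w,A \right)} = 4 \left(7 + w w^{2}\right) = 4 \left(7 + w^{3}\right) = 28 + 4 w^{3}$)
$- \frac{16816}{z{\left(k{\left(n{\left(5,-1 \right)},13 \right)},2 \left(-12\right) \right)}} = - \frac{16816}{28 + 4 \left(16 \cdot 13 + 20 \left(-1\right)\right)^{3}} = - \frac{16816}{28 + 4 \left(208 - 20\right)^{3}} = - \frac{16816}{28 + 4 \cdot 188^{3}} = - \frac{16816}{28 + 4 \cdot 6644672} = - \frac{16816}{28 + 26578688} = - \frac{16816}{26578716} = \left(-16816\right) \frac{1}{26578716} = - \frac{4204}{6644679}$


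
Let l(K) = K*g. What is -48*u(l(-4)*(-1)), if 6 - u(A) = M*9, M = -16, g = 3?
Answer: -7200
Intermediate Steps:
l(K) = 3*K (l(K) = K*3 = 3*K)
u(A) = 150 (u(A) = 6 - (-16)*9 = 6 - 1*(-144) = 6 + 144 = 150)
-48*u(l(-4)*(-1)) = -48*150 = -7200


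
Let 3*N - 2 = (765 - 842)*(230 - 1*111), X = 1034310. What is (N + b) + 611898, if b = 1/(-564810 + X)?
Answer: 95284138167/156500 ≈ 6.0884e+5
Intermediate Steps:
b = 1/469500 (b = 1/(-564810 + 1034310) = 1/469500 ≈ 2.1299e-6)
N = -9161/3 (N = ⅔ + ((765 - 842)*(230 - 1*111))/3 = ⅔ + (-77*(230 - 111))/3 = ⅔ + (-77*119)/3 = ⅔ + (⅓)*(-9163) = ⅔ - 9163/3 = -9161/3 ≈ -3053.7)
(N + b) + 611898 = (-9161/3 + 1/469500) + 611898 = -477898833/156500 + 611898 = 95284138167/156500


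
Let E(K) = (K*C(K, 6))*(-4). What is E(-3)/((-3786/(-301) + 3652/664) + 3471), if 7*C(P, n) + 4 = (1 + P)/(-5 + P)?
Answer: -774/420085 ≈ -0.0018425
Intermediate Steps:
C(P, n) = -4/7 + (1 + P)/(7*(-5 + P)) (C(P, n) = -4/7 + ((1 + P)/(-5 + P))/7 = -4/7 + (1 + P)/(7*(-5 + P)))
E(K) = -12*K*(7 - K)/(7*(-5 + K)) (E(K) = (K*(3*(7 - K)/(7*(-5 + K))))*(-4) = (3*K*(7 - K)/(7*(-5 + K)))*(-4) = -12*K*(7 - K)/(7*(-5 + K)))
E(-3)/((-3786/(-301) + 3652/664) + 3471) = ((12/7)*(-3)*(-7 - 3)/(-5 - 3))/((-3786/(-301) + 3652/664) + 3471) = ((12/7)*(-3)*(-10)/(-8))/((-3786*(-1/301) + 3652*(1/664)) + 3471) = ((12/7)*(-3)*(-⅛)*(-10))/((3786/301 + 11/2) + 3471) = -45/7/(10883/602 + 3471) = -45/7/(2100425/602) = (602/2100425)*(-45/7) = -774/420085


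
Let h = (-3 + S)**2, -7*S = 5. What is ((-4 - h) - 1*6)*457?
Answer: -532862/49 ≈ -10875.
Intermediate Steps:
S = -5/7 (S = -1/7*5 = -5/7 ≈ -0.71429)
h = 676/49 (h = (-3 - 5/7)**2 = (-26/7)**2 = 676/49 ≈ 13.796)
((-4 - h) - 1*6)*457 = ((-4 - 1*676/49) - 1*6)*457 = ((-4 - 676/49) - 6)*457 = (-872/49 - 6)*457 = -1166/49*457 = -532862/49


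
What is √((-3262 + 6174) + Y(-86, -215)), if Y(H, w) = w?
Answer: √2697 ≈ 51.933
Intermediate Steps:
√((-3262 + 6174) + Y(-86, -215)) = √((-3262 + 6174) - 215) = √(2912 - 215) = √2697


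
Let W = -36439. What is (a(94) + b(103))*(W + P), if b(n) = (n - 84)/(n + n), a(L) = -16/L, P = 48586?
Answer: -9170985/9682 ≈ -947.22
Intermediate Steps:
b(n) = (-84 + n)/(2*n) (b(n) = (-84 + n)/((2*n)) = (-84 + n)*(1/(2*n)) = (-84 + n)/(2*n))
(a(94) + b(103))*(W + P) = (-16/94 + (1/2)*(-84 + 103)/103)*(-36439 + 48586) = (-16*1/94 + (1/2)*(1/103)*19)*12147 = (-8/47 + 19/206)*12147 = -755/9682*12147 = -9170985/9682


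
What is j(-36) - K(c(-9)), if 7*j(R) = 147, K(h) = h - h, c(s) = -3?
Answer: 21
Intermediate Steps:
K(h) = 0
j(R) = 21 (j(R) = (1/7)*147 = 21)
j(-36) - K(c(-9)) = 21 - 1*0 = 21 + 0 = 21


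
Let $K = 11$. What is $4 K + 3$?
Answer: $47$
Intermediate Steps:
$4 K + 3 = 4 \cdot 11 + 3 = 44 + 3 = 47$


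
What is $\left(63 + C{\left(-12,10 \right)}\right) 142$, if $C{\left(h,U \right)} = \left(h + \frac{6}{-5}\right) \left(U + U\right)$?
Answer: $-28542$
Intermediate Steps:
$C{\left(h,U \right)} = 2 U \left(- \frac{6}{5} + h\right)$ ($C{\left(h,U \right)} = \left(h + 6 \left(- \frac{1}{5}\right)\right) 2 U = \left(h - \frac{6}{5}\right) 2 U = \left(- \frac{6}{5} + h\right) 2 U = 2 U \left(- \frac{6}{5} + h\right)$)
$\left(63 + C{\left(-12,10 \right)}\right) 142 = \left(63 + \frac{2}{5} \cdot 10 \left(-6 + 5 \left(-12\right)\right)\right) 142 = \left(63 + \frac{2}{5} \cdot 10 \left(-6 - 60\right)\right) 142 = \left(63 + \frac{2}{5} \cdot 10 \left(-66\right)\right) 142 = \left(63 - 264\right) 142 = \left(-201\right) 142 = -28542$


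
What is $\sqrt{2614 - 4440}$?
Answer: $i \sqrt{1826} \approx 42.732 i$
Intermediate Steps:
$\sqrt{2614 - 4440} = \sqrt{-1826} = i \sqrt{1826}$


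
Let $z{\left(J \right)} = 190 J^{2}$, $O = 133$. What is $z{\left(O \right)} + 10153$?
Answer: $3371063$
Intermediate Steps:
$z{\left(O \right)} + 10153 = 190 \cdot 133^{2} + 10153 = 190 \cdot 17689 + 10153 = 3360910 + 10153 = 3371063$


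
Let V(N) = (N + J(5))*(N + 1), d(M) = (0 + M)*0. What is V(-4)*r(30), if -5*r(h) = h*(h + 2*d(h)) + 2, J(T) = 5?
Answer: 2706/5 ≈ 541.20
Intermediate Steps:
d(M) = 0 (d(M) = M*0 = 0)
V(N) = (1 + N)*(5 + N) (V(N) = (N + 5)*(N + 1) = (5 + N)*(1 + N) = (1 + N)*(5 + N))
r(h) = -2/5 - h**2/5 (r(h) = -(h*(h + 2*0) + 2)/5 = -(h*(h + 0) + 2)/5 = -(h*h + 2)/5 = -(h**2 + 2)/5 = -(2 + h**2)/5 = -2/5 - h**2/5)
V(-4)*r(30) = (5 + (-4)**2 + 6*(-4))*(-2/5 - 1/5*30**2) = (5 + 16 - 24)*(-2/5 - 1/5*900) = -3*(-2/5 - 180) = -3*(-902/5) = 2706/5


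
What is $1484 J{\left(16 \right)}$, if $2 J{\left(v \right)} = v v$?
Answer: $189952$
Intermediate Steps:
$J{\left(v \right)} = \frac{v^{2}}{2}$ ($J{\left(v \right)} = \frac{v v}{2} = \frac{v^{2}}{2}$)
$1484 J{\left(16 \right)} = 1484 \frac{16^{2}}{2} = 1484 \cdot \frac{1}{2} \cdot 256 = 1484 \cdot 128 = 189952$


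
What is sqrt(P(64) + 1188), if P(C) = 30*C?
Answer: 2*sqrt(777) ≈ 55.749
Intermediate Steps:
sqrt(P(64) + 1188) = sqrt(30*64 + 1188) = sqrt(1920 + 1188) = sqrt(3108) = 2*sqrt(777)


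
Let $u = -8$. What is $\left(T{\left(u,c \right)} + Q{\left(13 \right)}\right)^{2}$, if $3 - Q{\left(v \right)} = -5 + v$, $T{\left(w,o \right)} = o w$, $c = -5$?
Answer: $1225$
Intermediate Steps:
$Q{\left(v \right)} = 8 - v$ ($Q{\left(v \right)} = 3 - \left(-5 + v\right) = 8 - v$)
$\left(T{\left(u,c \right)} + Q{\left(13 \right)}\right)^{2} = \left(\left(-5\right) \left(-8\right) + \left(8 - 13\right)\right)^{2} = \left(40 + \left(8 - 13\right)\right)^{2} = \left(40 - 5\right)^{2} = 35^{2} = 1225$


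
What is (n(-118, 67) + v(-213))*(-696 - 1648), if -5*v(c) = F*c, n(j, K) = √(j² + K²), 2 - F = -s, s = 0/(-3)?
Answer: -998544/5 - 2344*√18413 ≈ -5.1778e+5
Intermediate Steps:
s = 0 (s = 0*(-⅓) = 0)
F = 2 (F = 2 - (-1)*0 = 2 - 1*0 = 2 + 0 = 2)
n(j, K) = √(K² + j²)
v(c) = -2*c/5
(n(-118, 67) + v(-213))*(-696 - 1648) = (√(67² + (-118)²) - ⅖*(-213))*(-696 - 1648) = (√(4489 + 13924) + 426/5)*(-2344) = (√18413 + 426/5)*(-2344) = (426/5 + √18413)*(-2344) = -998544/5 - 2344*√18413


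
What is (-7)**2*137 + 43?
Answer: 6756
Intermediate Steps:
(-7)**2*137 + 43 = 49*137 + 43 = 6713 + 43 = 6756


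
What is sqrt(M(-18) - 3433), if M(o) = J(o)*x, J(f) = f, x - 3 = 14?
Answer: I*sqrt(3739) ≈ 61.147*I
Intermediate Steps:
x = 17 (x = 3 + 14 = 17)
M(o) = 17*o (M(o) = o*17 = 17*o)
sqrt(M(-18) - 3433) = sqrt(17*(-18) - 3433) = sqrt(-306 - 3433) = sqrt(-3739) = I*sqrt(3739)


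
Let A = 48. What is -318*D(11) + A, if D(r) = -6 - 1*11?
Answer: 5454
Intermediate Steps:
D(r) = -17 (D(r) = -6 - 11 = -17)
-318*D(11) + A = -318*(-17) + 48 = 5406 + 48 = 5454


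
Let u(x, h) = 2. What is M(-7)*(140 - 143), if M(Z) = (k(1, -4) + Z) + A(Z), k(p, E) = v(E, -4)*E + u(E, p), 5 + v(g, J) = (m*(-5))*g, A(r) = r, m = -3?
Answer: -744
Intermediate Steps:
v(g, J) = -5 + 15*g (v(g, J) = -5 + (-3*(-5))*g = -5 + 15*g)
k(p, E) = 2 + E*(-5 + 15*E) (k(p, E) = (-5 + 15*E)*E + 2 = E*(-5 + 15*E) + 2 = 2 + E*(-5 + 15*E))
M(Z) = 262 + 2*Z (M(Z) = ((2 + 5*(-4)*(-1 + 3*(-4))) + Z) + Z = ((2 + 5*(-4)*(-1 - 12)) + Z) + Z = ((2 + 5*(-4)*(-13)) + Z) + Z = ((2 + 260) + Z) + Z = (262 + Z) + Z = 262 + 2*Z)
M(-7)*(140 - 143) = (262 + 2*(-7))*(140 - 143) = (262 - 14)*(-3) = 248*(-3) = -744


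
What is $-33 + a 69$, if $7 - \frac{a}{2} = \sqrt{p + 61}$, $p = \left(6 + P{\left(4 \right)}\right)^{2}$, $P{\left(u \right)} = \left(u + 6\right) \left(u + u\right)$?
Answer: $933 - 138 \sqrt{7457} \approx -10984.0$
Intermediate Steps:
$P{\left(u \right)} = 2 u \left(6 + u\right)$ ($P{\left(u \right)} = \left(6 + u\right) 2 u = 2 u \left(6 + u\right)$)
$p = 7396$ ($p = \left(6 + 2 \cdot 4 \left(6 + 4\right)\right)^{2} = \left(6 + 2 \cdot 4 \cdot 10\right)^{2} = \left(6 + 80\right)^{2} = 86^{2} = 7396$)
$a = 14 - 2 \sqrt{7457}$ ($a = 14 - 2 \sqrt{7396 + 61} = 14 - 2 \sqrt{7457} \approx -158.71$)
$-33 + a 69 = -33 + \left(14 - 2 \sqrt{7457}\right) 69 = -33 + \left(966 - 138 \sqrt{7457}\right) = 933 - 138 \sqrt{7457}$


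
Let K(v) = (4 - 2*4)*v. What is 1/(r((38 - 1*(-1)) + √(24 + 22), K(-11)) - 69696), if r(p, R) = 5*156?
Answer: -1/68916 ≈ -1.4510e-5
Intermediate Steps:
K(v) = -4*v (K(v) = (4 - 8)*v = -4*v)
r(p, R) = 780
1/(r((38 - 1*(-1)) + √(24 + 22), K(-11)) - 69696) = 1/(780 - 69696) = 1/(-68916) = -1/68916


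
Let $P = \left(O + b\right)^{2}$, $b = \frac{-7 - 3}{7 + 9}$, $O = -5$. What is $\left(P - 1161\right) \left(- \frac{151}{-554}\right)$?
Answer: $- \frac{10914129}{35456} \approx -307.82$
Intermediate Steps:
$b = - \frac{5}{8}$ ($b = - \frac{10}{16} = \left(-10\right) \frac{1}{16} = - \frac{5}{8} \approx -0.625$)
$P = \frac{2025}{64}$ ($P = \left(-5 - \frac{5}{8}\right)^{2} = \left(- \frac{45}{8}\right)^{2} = \frac{2025}{64} \approx 31.641$)
$\left(P - 1161\right) \left(- \frac{151}{-554}\right) = \left(\frac{2025}{64} - 1161\right) \left(- \frac{151}{-554}\right) = - \frac{72279 \left(\left(-151\right) \left(- \frac{1}{554}\right)\right)}{64} = \left(- \frac{72279}{64}\right) \frac{151}{554} = - \frac{10914129}{35456}$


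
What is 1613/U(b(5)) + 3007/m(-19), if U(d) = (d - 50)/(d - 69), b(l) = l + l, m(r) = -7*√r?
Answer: 95167/40 + 3007*I*√19/133 ≈ 2379.2 + 98.55*I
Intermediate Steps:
b(l) = 2*l
U(d) = (-50 + d)/(-69 + d)
1613/U(b(5)) + 3007/m(-19) = 1613/(((-50 + 2*5)/(-69 + 2*5))) + 3007/((-7*I*√19)) = 1613/(((-50 + 10)/(-69 + 10))) + 3007/((-7*I*√19)) = 1613/((-40/(-59))) + 3007/((-7*I*√19)) = 1613/((-1/59*(-40))) + 3007*(I*√19/133) = 1613/(40/59) + 3007*I*√19/133 = 1613*(59/40) + 3007*I*√19/133 = 95167/40 + 3007*I*√19/133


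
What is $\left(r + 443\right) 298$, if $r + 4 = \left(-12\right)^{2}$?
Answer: $173734$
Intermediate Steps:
$r = 140$ ($r = -4 + \left(-12\right)^{2} = -4 + 144 = 140$)
$\left(r + 443\right) 298 = \left(140 + 443\right) 298 = 583 \cdot 298 = 173734$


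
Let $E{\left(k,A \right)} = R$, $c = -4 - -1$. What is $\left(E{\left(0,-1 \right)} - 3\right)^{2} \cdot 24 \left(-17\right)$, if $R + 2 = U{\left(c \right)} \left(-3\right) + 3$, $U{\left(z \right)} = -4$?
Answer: $-40800$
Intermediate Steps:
$c = -3$ ($c = -4 + 1 = -3$)
$R = 13$ ($R = -2 + \left(\left(-4\right) \left(-3\right) + 3\right) = -2 + \left(12 + 3\right) = -2 + 15 = 13$)
$E{\left(k,A \right)} = 13$
$\left(E{\left(0,-1 \right)} - 3\right)^{2} \cdot 24 \left(-17\right) = \left(13 - 3\right)^{2} \cdot 24 \left(-17\right) = 10^{2} \cdot 24 \left(-17\right) = 100 \cdot 24 \left(-17\right) = 2400 \left(-17\right) = -40800$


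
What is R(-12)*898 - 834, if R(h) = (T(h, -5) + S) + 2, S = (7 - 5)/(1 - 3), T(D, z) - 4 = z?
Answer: -834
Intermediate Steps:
T(D, z) = 4 + z
S = -1 (S = 2/(-2) = 2*(-½) = -1)
R(h) = 0 (R(h) = ((4 - 5) - 1) + 2 = (-1 - 1) + 2 = -2 + 2 = 0)
R(-12)*898 - 834 = 0*898 - 834 = 0 - 834 = -834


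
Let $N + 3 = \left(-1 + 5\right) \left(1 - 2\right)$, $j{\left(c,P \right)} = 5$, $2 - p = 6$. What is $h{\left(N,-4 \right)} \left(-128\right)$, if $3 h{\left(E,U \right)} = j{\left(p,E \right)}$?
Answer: $- \frac{640}{3} \approx -213.33$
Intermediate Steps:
$p = -4$ ($p = 2 - 6 = -4$)
$N = -7$ ($N = -3 + \left(-1 + 5\right) \left(1 - 2\right) = -3 + 4 \left(-1\right) = -3 - 4 = -7$)
$h{\left(E,U \right)} = \frac{5}{3}$ ($h{\left(E,U \right)} = \frac{1}{3} \cdot 5 = \frac{5}{3}$)
$h{\left(N,-4 \right)} \left(-128\right) = \frac{5}{3} \left(-128\right) = - \frac{640}{3}$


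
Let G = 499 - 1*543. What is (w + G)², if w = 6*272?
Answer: 2521744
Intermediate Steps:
G = -44 (G = 499 - 543 = -44)
w = 1632
(w + G)² = (1632 - 44)² = 1588² = 2521744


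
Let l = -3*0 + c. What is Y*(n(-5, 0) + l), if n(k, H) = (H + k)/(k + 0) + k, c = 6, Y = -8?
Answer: -16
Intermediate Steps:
l = 6 (l = -3*0 + 6 = 0 + 6 = 6)
n(k, H) = k + (H + k)/k (n(k, H) = (H + k)/k + k = k + (H + k)/k)
Y*(n(-5, 0) + l) = -8*((1 - 5 + 0/(-5)) + 6) = -8*((1 - 5 + 0*(-1/5)) + 6) = -8*((1 - 5 + 0) + 6) = -8*(-4 + 6) = -8*2 = -16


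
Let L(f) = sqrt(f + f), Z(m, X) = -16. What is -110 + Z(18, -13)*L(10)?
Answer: -110 - 32*sqrt(5) ≈ -181.55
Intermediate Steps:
L(f) = sqrt(2)*sqrt(f) (L(f) = sqrt(2*f) = sqrt(2)*sqrt(f))
-110 + Z(18, -13)*L(10) = -110 - 16*sqrt(2)*sqrt(10) = -110 - 32*sqrt(5)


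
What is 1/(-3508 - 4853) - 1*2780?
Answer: -23243581/8361 ≈ -2780.0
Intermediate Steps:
1/(-3508 - 4853) - 1*2780 = 1/(-8361) - 2780 = -1/8361 - 2780 = -23243581/8361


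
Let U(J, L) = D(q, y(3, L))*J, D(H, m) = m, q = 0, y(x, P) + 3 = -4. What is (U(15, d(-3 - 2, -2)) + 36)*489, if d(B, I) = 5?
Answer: -33741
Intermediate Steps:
y(x, P) = -7 (y(x, P) = -3 - 4 = -7)
U(J, L) = -7*J
(U(15, d(-3 - 2, -2)) + 36)*489 = (-7*15 + 36)*489 = (-105 + 36)*489 = -69*489 = -33741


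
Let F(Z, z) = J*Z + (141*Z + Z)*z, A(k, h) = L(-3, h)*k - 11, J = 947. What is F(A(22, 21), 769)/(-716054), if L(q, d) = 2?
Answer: -3634785/716054 ≈ -5.0761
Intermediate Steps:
A(k, h) = -11 + 2*k (A(k, h) = 2*k - 11 = -11 + 2*k)
F(Z, z) = 947*Z + 142*Z*z (F(Z, z) = 947*Z + (141*Z + Z)*z = 947*Z + (142*Z)*z = 947*Z + 142*Z*z)
F(A(22, 21), 769)/(-716054) = ((-11 + 2*22)*(947 + 142*769))/(-716054) = ((-11 + 44)*(947 + 109198))*(-1/716054) = (33*110145)*(-1/716054) = 3634785*(-1/716054) = -3634785/716054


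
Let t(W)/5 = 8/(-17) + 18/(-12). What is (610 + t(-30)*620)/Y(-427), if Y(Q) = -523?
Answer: 93480/8891 ≈ 10.514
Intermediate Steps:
t(W) = -335/34 (t(W) = 5*(8/(-17) + 18/(-12)) = 5*(8*(-1/17) + 18*(-1/12)) = 5*(-8/17 - 3/2) = 5*(-67/34) = -335/34)
(610 + t(-30)*620)/Y(-427) = (610 - 335/34*620)/(-523) = (610 - 103850/17)*(-1/523) = -93480/17*(-1/523) = 93480/8891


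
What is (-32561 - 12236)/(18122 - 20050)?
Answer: 44797/1928 ≈ 23.235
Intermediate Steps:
(-32561 - 12236)/(18122 - 20050) = -44797/(-1928) = -44797*(-1/1928) = 44797/1928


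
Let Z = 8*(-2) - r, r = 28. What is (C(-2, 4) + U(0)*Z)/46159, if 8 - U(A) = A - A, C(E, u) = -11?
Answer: -363/46159 ≈ -0.0078641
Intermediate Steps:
Z = -44 (Z = 8*(-2) - 1*28 = -16 - 28 = -44)
U(A) = 8 (U(A) = 8 - (A - A) = 8 - 1*0 = 8 + 0 = 8)
(C(-2, 4) + U(0)*Z)/46159 = (-11 + 8*(-44))/46159 = (-11 - 352)*(1/46159) = -363*1/46159 = -363/46159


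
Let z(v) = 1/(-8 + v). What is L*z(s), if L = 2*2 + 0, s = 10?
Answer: 2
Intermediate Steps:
L = 4 (L = 4 + 0 = 4)
L*z(s) = 4/(-8 + 10) = 4/2 = 4*(½) = 2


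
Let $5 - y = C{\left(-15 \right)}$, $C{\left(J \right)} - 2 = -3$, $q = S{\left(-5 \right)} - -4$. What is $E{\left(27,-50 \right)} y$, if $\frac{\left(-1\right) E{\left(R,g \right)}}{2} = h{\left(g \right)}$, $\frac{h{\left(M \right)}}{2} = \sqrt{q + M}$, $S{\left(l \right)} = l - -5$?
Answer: $- 24 i \sqrt{46} \approx - 162.78 i$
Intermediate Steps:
$S{\left(l \right)} = 5 + l$ ($S{\left(l \right)} = l + 5 = 5 + l$)
$q = 4$ ($q = \left(5 - 5\right) - -4 = 0 + 4 = 4$)
$C{\left(J \right)} = -1$ ($C{\left(J \right)} = 2 - 3 = -1$)
$h{\left(M \right)} = 2 \sqrt{4 + M}$
$y = 6$ ($y = 5 - -1 = 5 + 1 = 6$)
$E{\left(R,g \right)} = - 4 \sqrt{4 + g}$ ($E{\left(R,g \right)} = - 2 \cdot 2 \sqrt{4 + g} = - 4 \sqrt{4 + g}$)
$E{\left(27,-50 \right)} y = - 4 \sqrt{4 - 50} \cdot 6 = - 4 \sqrt{-46} \cdot 6 = - 4 i \sqrt{46} \cdot 6 = - 24 i \sqrt{46}$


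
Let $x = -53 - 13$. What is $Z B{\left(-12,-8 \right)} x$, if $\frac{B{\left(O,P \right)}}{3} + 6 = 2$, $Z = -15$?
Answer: $-11880$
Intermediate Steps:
$B{\left(O,P \right)} = -12$ ($B{\left(O,P \right)} = -18 + 3 \cdot 2 = -18 + 6 = -12$)
$x = -66$ ($x = -53 - 13 = -66$)
$Z B{\left(-12,-8 \right)} x = \left(-15\right) \left(-12\right) \left(-66\right) = 180 \left(-66\right) = -11880$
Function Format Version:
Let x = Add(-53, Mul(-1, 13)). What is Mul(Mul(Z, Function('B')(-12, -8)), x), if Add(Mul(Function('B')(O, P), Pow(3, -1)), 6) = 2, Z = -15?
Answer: -11880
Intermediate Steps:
Function('B')(O, P) = -12 (Function('B')(O, P) = Add(-18, Mul(3, 2)) = Add(-18, 6) = -12)
x = -66 (x = Add(-53, -13) = -66)
Mul(Mul(Z, Function('B')(-12, -8)), x) = Mul(Mul(-15, -12), -66) = Mul(180, -66) = -11880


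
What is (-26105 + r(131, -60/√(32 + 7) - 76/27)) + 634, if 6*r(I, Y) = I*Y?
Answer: -2068129/81 - 1310*√39/39 ≈ -25742.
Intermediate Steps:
r(I, Y) = I*Y/6 (r(I, Y) = (I*Y)/6 = I*Y/6)
(-26105 + r(131, -60/√(32 + 7) - 76/27)) + 634 = (-26105 + (⅙)*131*(-60/√(32 + 7) - 76/27)) + 634 = (-26105 + (⅙)*131*(-60*√39/39 - 76*1/27)) + 634 = (-26105 + (⅙)*131*(-20*√39/13 - 76/27)) + 634 = (-26105 + (⅙)*131*(-76/27 - 20*√39/13)) + 634 = (-26105 + (-4978/81 - 1310*√39/39)) + 634 = (-2119483/81 - 1310*√39/39) + 634 = -2068129/81 - 1310*√39/39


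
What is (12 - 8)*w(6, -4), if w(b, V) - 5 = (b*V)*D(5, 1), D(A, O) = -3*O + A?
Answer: -172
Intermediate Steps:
D(A, O) = A - 3*O
w(b, V) = 5 + 2*V*b (w(b, V) = 5 + (b*V)*(5 - 3*1) = 5 + (V*b)*(5 - 3) = 5 + (V*b)*2 = 5 + 2*V*b)
(12 - 8)*w(6, -4) = (12 - 8)*(5 + 2*(-4)*6) = 4*(5 - 48) = 4*(-43) = -172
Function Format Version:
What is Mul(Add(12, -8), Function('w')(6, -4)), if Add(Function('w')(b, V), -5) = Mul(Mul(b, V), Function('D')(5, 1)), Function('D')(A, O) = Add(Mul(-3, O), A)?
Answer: -172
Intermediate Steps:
Function('D')(A, O) = Add(A, Mul(-3, O))
Function('w')(b, V) = Add(5, Mul(2, V, b)) (Function('w')(b, V) = Add(5, Mul(Mul(b, V), Add(5, Mul(-3, 1)))) = Add(5, Mul(Mul(V, b), Add(5, -3))) = Add(5, Mul(Mul(V, b), 2)) = Add(5, Mul(2, V, b)))
Mul(Add(12, -8), Function('w')(6, -4)) = Mul(Add(12, -8), Add(5, Mul(2, -4, 6))) = Mul(4, Add(5, -48)) = Mul(4, -43) = -172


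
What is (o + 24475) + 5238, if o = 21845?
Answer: 51558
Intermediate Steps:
(o + 24475) + 5238 = (21845 + 24475) + 5238 = 46320 + 5238 = 51558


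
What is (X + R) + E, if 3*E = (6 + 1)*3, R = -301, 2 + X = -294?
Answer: -590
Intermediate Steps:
X = -296 (X = -2 - 294 = -296)
E = 7 (E = ((6 + 1)*3)/3 = (7*3)/3 = (⅓)*21 = 7)
(X + R) + E = (-296 - 301) + 7 = -597 + 7 = -590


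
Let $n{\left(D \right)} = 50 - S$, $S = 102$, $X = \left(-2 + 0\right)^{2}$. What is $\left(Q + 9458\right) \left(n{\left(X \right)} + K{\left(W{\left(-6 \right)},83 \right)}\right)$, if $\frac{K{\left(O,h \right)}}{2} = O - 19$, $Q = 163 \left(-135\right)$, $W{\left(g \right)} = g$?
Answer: $1279794$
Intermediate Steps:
$Q = -22005$
$K{\left(O,h \right)} = -38 + 2 O$ ($K{\left(O,h \right)} = 2 \left(O - 19\right) = 2 \left(-19 + O\right) = -38 + 2 O$)
$X = 4$ ($X = \left(-2\right)^{2} = 4$)
$n{\left(D \right)} = -52$ ($n{\left(D \right)} = 50 - 102 = -52$)
$\left(Q + 9458\right) \left(n{\left(X \right)} + K{\left(W{\left(-6 \right)},83 \right)}\right) = \left(-22005 + 9458\right) \left(-52 + \left(-38 + 2 \left(-6\right)\right)\right) = - 12547 \left(-52 - 50\right) = \left(-12547\right) \left(-102\right) = 1279794$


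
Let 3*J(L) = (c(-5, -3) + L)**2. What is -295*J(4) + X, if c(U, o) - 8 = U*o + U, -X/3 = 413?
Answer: -146497/3 ≈ -48832.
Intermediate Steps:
X = -1239 (X = -3*413 = -1239)
c(U, o) = 8 + U + U*o (c(U, o) = 8 + (U*o + U) = 8 + (U + U*o) = 8 + U + U*o)
J(L) = (18 + L)**2/3 (J(L) = ((8 - 5 - 5*(-3)) + L)**2/3 = ((8 - 5 + 15) + L)**2/3 = (18 + L)**2/3)
-295*J(4) + X = -295*(18 + 4)**2/3 - 1239 = -295*22**2/3 - 1239 = -295*484/3 - 1239 = -142780/3 - 1239 = -146497/3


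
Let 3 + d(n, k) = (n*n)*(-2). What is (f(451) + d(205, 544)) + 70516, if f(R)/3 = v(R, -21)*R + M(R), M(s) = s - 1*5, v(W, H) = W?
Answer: 598004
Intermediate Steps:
d(n, k) = -3 - 2*n² (d(n, k) = -3 + (n*n)*(-2) = -3 + n²*(-2) = -3 - 2*n²)
M(s) = -5 + s (M(s) = s - 5 = -5 + s)
f(R) = -15 + 3*R + 3*R² (f(R) = 3*(R*R + (-5 + R)) = 3*(R² + (-5 + R)) = 3*(-5 + R + R²) = -15 + 3*R + 3*R²)
(f(451) + d(205, 544)) + 70516 = ((-15 + 3*451 + 3*451²) + (-3 - 2*205²)) + 70516 = ((-15 + 1353 + 3*203401) + (-3 - 2*42025)) + 70516 = ((-15 + 1353 + 610203) + (-3 - 84050)) + 70516 = (611541 - 84053) + 70516 = 527488 + 70516 = 598004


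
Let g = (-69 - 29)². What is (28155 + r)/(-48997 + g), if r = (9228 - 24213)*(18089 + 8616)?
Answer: 133382090/13131 ≈ 10158.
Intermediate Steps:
r = -400174425 (r = -14985*26705 = -400174425)
g = 9604 (g = (-98)² = 9604)
(28155 + r)/(-48997 + g) = (28155 - 400174425)/(-48997 + 9604) = -400146270/(-39393) = -400146270*(-1/39393) = 133382090/13131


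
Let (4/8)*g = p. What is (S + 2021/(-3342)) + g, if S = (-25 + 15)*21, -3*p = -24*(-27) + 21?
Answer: -2194373/3342 ≈ -656.60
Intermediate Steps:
p = -223 (p = -(-24*(-27) + 21)/3 = -(648 + 21)/3 = -1/3*669 = -223)
g = -446 (g = 2*(-223) = -446)
S = -210 (S = -10*21 = -210)
(S + 2021/(-3342)) + g = (-210 + 2021/(-3342)) - 446 = (-210 + 2021*(-1/3342)) - 446 = (-210 - 2021/3342) - 446 = -703841/3342 - 446 = -2194373/3342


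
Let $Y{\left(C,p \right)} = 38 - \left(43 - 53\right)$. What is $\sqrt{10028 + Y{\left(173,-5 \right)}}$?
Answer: $2 \sqrt{2519} \approx 100.38$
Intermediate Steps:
$Y{\left(C,p \right)} = 48$ ($Y{\left(C,p \right)} = 38 - \left(43 - 53\right) = 38 - -10 = 38 + 10 = 48$)
$\sqrt{10028 + Y{\left(173,-5 \right)}} = \sqrt{10028 + 48} = \sqrt{10076} = 2 \sqrt{2519}$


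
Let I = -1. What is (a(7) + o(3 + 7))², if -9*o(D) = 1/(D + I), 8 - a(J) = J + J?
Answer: 237169/6561 ≈ 36.148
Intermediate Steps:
a(J) = 8 - 2*J (a(J) = 8 - (J + J) = 8 - 2*J)
o(D) = -1/(9*(-1 + D)) (o(D) = -1/(9*(D - 1)) = -1/(9*(-1 + D)))
(a(7) + o(3 + 7))² = ((8 - 2*7) - 1/(-9 + 9*(3 + 7)))² = ((8 - 14) - 1/(-9 + 9*10))² = (-6 - 1/(-9 + 90))² = (-6 - 1/81)² = (-487/81)² = 237169/6561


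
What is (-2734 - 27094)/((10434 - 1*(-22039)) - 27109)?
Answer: -7457/1341 ≈ -5.5608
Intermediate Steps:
(-2734 - 27094)/((10434 - 1*(-22039)) - 27109) = -29828/((10434 + 22039) - 27109) = -29828/(32473 - 27109) = -29828/5364 = -29828*1/5364 = -7457/1341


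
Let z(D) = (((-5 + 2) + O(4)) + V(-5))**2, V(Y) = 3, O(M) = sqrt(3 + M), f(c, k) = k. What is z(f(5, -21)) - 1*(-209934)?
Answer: 209941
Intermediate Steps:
z(D) = 7 (z(D) = (((-5 + 2) + sqrt(3 + 4)) + 3)**2 = ((-3 + sqrt(7)) + 3)**2 = (sqrt(7))**2 = 7)
z(f(5, -21)) - 1*(-209934) = 7 - 1*(-209934) = 7 + 209934 = 209941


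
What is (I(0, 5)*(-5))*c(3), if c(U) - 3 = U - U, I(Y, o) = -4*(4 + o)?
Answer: 540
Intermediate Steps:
I(Y, o) = -16 - 4*o
c(U) = 3 (c(U) = 3 + (U - U) = 3 + 0 = 3)
(I(0, 5)*(-5))*c(3) = ((-16 - 4*5)*(-5))*3 = ((-16 - 20)*(-5))*3 = -36*(-5)*3 = 180*3 = 540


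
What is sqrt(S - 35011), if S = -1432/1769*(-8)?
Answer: I*sqrt(109541792307)/1769 ≈ 187.09*I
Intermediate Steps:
S = 11456/1769 (S = -1432*1/1769*(-8) = -1432/1769*(-8) = 11456/1769 ≈ 6.4760)
sqrt(S - 35011) = sqrt(11456/1769 - 35011) = sqrt(-61923003/1769) = I*sqrt(109541792307)/1769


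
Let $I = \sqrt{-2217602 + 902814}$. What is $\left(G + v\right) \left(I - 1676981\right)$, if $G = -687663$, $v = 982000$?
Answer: $-493597556597 + 588674 i \sqrt{328697} \approx -4.936 \cdot 10^{11} + 3.375 \cdot 10^{8} i$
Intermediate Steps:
$I = 2 i \sqrt{328697}$ ($I = \sqrt{-1314788} = 2 i \sqrt{328697} \approx 1146.6 i$)
$\left(G + v\right) \left(I - 1676981\right) = \left(-687663 + 982000\right) \left(2 i \sqrt{328697} - 1676981\right) = 294337 \left(-1676981 + 2 i \sqrt{328697}\right) = -493597556597 + 588674 i \sqrt{328697}$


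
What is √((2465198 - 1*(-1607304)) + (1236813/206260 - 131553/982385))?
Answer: √66882946087984608719553197/4052534602 ≈ 2018.0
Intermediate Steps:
√((2465198 - 1*(-1607304)) + (1236813/206260 - 131553/982385)) = √((2465198 + 1607304) + (1236813*(1/206260) - 131553*1/982385)) = √(4072502 + (1236813/206260 - 131553/982385)) = √(4072502 + 47515696689/8105069204) = √(33007958059125097/8105069204) = √66882946087984608719553197/4052534602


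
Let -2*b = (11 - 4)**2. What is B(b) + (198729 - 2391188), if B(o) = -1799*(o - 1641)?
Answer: 1607551/2 ≈ 8.0378e+5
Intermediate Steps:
b = -49/2 (b = -(11 - 4)**2/2 = -1/2*7**2 = -1/2*49 = -49/2 ≈ -24.500)
B(o) = 2952159 - 1799*o (B(o) = -1799*(-1641 + o) = 2952159 - 1799*o)
B(b) + (198729 - 2391188) = (2952159 - 1799*(-49/2)) + (198729 - 2391188) = (2952159 + 88151/2) - 2192459 = 5992469/2 - 2192459 = 1607551/2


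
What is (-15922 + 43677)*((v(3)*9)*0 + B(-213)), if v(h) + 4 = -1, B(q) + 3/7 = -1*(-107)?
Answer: 2957890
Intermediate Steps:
B(q) = 746/7 (B(q) = -3/7 - 1*(-107) = -3/7 + 107 = 746/7)
v(h) = -5 (v(h) = -4 - 1 = -5)
(-15922 + 43677)*((v(3)*9)*0 + B(-213)) = (-15922 + 43677)*(-5*9*0 + 746/7) = 27755*(-45*0 + 746/7) = 27755*(0 + 746/7) = 27755*(746/7) = 2957890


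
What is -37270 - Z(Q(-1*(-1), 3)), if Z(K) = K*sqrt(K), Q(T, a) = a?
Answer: -37270 - 3*sqrt(3) ≈ -37275.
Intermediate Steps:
Z(K) = K**(3/2)
-37270 - Z(Q(-1*(-1), 3)) = -37270 - 3**(3/2) = -37270 - 3*sqrt(3)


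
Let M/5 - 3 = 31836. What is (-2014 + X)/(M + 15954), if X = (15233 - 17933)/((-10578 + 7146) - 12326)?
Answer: -15866956/1379998971 ≈ -0.011498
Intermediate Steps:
M = 159195 (M = 15 + 5*31836 = 15 + 159180 = 159195)
X = 1350/7879 (X = -2700/(-3432 - 12326) = -2700/(-15758) = -2700*(-1/15758) = 1350/7879 ≈ 0.17134)
(-2014 + X)/(M + 15954) = (-2014 + 1350/7879)/(159195 + 15954) = -15866956/7879/175149 = -15866956/7879*1/175149 = -15866956/1379998971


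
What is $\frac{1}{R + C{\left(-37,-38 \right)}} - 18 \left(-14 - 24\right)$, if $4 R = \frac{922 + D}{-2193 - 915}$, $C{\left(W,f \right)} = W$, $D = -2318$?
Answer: $\frac{78415440}{114647} \approx 683.97$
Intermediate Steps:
$R = \frac{349}{3108}$ ($R = \frac{\left(922 - 2318\right) \frac{1}{-2193 - 915}}{4} = \frac{\left(-1396\right) \frac{1}{-3108}}{4} = \frac{\left(-1396\right) \left(- \frac{1}{3108}\right)}{4} = \frac{1}{4} \cdot \frac{349}{777} = \frac{349}{3108} \approx 0.11229$)
$\frac{1}{R + C{\left(-37,-38 \right)}} - 18 \left(-14 - 24\right) = \frac{1}{\frac{349}{3108} - 37} - 18 \left(-14 - 24\right) = \frac{1}{- \frac{114647}{3108}} - -684 = - \frac{3108}{114647} + 684 = \frac{78415440}{114647}$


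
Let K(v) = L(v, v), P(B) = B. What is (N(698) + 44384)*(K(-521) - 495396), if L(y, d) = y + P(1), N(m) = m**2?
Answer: -263622994608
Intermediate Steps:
L(y, d) = 1 + y (L(y, d) = y + 1 = 1 + y)
K(v) = 1 + v
(N(698) + 44384)*(K(-521) - 495396) = (698**2 + 44384)*((1 - 521) - 495396) = (487204 + 44384)*(-520 - 495396) = 531588*(-495916) = -263622994608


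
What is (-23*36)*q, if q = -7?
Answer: 5796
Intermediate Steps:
(-23*36)*q = -23*36*(-7) = -828*(-7) = 5796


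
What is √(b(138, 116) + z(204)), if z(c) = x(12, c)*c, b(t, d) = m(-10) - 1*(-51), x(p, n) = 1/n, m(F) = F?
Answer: √42 ≈ 6.4807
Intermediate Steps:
b(t, d) = 41 (b(t, d) = -10 - 1*(-51) = -10 + 51 = 41)
z(c) = 1 (z(c) = c/c = 1)
√(b(138, 116) + z(204)) = √(41 + 1) = √42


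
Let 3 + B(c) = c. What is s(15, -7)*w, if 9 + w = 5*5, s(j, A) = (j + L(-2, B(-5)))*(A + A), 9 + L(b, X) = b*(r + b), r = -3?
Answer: -3584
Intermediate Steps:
B(c) = -3 + c
L(b, X) = -9 + b*(-3 + b)
s(j, A) = 2*A*(1 + j) (s(j, A) = (j + (-9 + (-2)**2 - 3*(-2)))*(A + A) = (j + (-9 + 4 + 6))*(2*A) = (j + 1)*(2*A) = (1 + j)*(2*A) = 2*A*(1 + j))
w = 16 (w = -9 + 5*5 = -9 + 25 = 16)
s(15, -7)*w = (2*(-7)*(1 + 15))*16 = (2*(-7)*16)*16 = -224*16 = -3584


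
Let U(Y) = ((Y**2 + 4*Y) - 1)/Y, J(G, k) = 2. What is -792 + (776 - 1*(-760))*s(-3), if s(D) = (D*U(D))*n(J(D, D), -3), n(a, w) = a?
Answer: -13080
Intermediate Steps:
U(Y) = (-1 + Y**2 + 4*Y)/Y
s(D) = 2*D*(4 + D - 1/D) (s(D) = (D*(4 + D - 1/D))*2 = 2*D*(4 + D - 1/D))
-792 + (776 - 1*(-760))*s(-3) = -792 + (776 - 1*(-760))*(-2 + 2*(-3)*(4 - 3)) = -792 + (776 + 760)*(-2 + 2*(-3)*1) = -792 + 1536*(-2 - 6) = -792 + 1536*(-8) = -792 - 12288 = -13080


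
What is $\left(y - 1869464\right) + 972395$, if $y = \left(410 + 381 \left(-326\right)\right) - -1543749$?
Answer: $522884$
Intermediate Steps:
$y = 1419953$ ($y = \left(410 - 124206\right) + 1543749 = -123796 + 1543749 = 1419953$)
$\left(y - 1869464\right) + 972395 = \left(1419953 - 1869464\right) + 972395 = -449511 + 972395 = 522884$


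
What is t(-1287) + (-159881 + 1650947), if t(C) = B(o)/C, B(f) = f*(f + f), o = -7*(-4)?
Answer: 1919000374/1287 ≈ 1.4911e+6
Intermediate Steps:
o = 28
B(f) = 2*f² (B(f) = f*(2*f) = 2*f²)
t(C) = 1568/C (t(C) = (2*28²)/C = (2*784)/C = 1568/C)
t(-1287) + (-159881 + 1650947) = 1568/(-1287) + (-159881 + 1650947) = 1568*(-1/1287) + 1491066 = -1568/1287 + 1491066 = 1919000374/1287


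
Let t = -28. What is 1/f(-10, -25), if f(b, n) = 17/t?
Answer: -28/17 ≈ -1.6471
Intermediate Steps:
f(b, n) = -17/28 (f(b, n) = 17/(-28) = 17*(-1/28) = -17/28)
1/f(-10, -25) = 1/(-17/28) = -28/17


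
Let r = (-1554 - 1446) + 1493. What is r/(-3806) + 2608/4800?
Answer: 48749/51900 ≈ 0.93929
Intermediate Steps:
r = -1507 (r = -3000 + 1493 = -1507)
r/(-3806) + 2608/4800 = -1507/(-3806) + 2608/4800 = -1507*(-1/3806) + 2608*(1/4800) = 137/346 + 163/300 = 48749/51900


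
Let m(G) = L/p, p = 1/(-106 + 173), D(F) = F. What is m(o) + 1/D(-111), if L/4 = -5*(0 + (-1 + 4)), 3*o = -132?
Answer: -446221/111 ≈ -4020.0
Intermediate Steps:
o = -44 (o = (1/3)*(-132) = -44)
p = 1/67 ≈ 0.014925
L = -60 (L = 4*(-5*(0 + (-1 + 4))) = 4*(-5*(0 + 3)) = 4*(-5*3) = 4*(-15) = -60)
m(G) = -4020 (m(G) = -60/1/67 = -60*67 = -4020)
m(o) + 1/D(-111) = -4020 + 1/(-111) = -4020 - 1/111 = -446221/111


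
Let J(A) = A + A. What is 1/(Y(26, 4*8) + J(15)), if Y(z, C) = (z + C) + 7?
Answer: 1/95 ≈ 0.010526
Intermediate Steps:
Y(z, C) = 7 + C + z (Y(z, C) = (C + z) + 7 = 7 + C + z)
J(A) = 2*A
1/(Y(26, 4*8) + J(15)) = 1/((7 + 4*8 + 26) + 2*15) = 1/((7 + 32 + 26) + 30) = 1/(65 + 30) = 1/95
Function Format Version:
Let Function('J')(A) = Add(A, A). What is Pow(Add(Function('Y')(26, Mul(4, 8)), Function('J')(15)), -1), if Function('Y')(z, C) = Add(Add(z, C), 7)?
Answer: Rational(1, 95) ≈ 0.010526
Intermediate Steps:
Function('Y')(z, C) = Add(7, C, z) (Function('Y')(z, C) = Add(Add(C, z), 7) = Add(7, C, z))
Function('J')(A) = Mul(2, A)
Pow(Add(Function('Y')(26, Mul(4, 8)), Function('J')(15)), -1) = Pow(Add(Add(7, Mul(4, 8), 26), Mul(2, 15)), -1) = Pow(Add(Add(7, 32, 26), 30), -1) = Pow(Add(65, 30), -1) = Pow(95, -1) = Rational(1, 95)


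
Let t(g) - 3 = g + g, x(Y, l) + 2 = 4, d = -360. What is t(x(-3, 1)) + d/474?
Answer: 493/79 ≈ 6.2405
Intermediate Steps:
x(Y, l) = 2 (x(Y, l) = -2 + 4 = 2)
t(g) = 3 + 2*g (t(g) = 3 + (g + g) = 3 + 2*g)
t(x(-3, 1)) + d/474 = (3 + 2*2) - 360/474 = (3 + 4) - 360*1/474 = 7 - 60/79 = 493/79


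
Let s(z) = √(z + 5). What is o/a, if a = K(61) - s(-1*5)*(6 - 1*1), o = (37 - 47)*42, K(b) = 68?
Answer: -105/17 ≈ -6.1765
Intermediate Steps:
s(z) = √(5 + z)
o = -420 (o = -10*42 = -420)
a = 68 (a = 68 - √(5 - 1*5)*(6 - 1*1) = 68 - √(5 - 5)*(6 - 1) = 68 - √0*5 = 68 - 0*5 = 68 - 1*0 = 68 + 0 = 68)
o/a = -420/68 = -420*1/68 = -105/17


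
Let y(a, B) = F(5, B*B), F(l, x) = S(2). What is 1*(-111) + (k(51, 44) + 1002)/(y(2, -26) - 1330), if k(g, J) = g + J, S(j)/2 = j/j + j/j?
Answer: -148283/1326 ≈ -111.83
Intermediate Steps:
S(j) = 4 (S(j) = 2*(j/j + j/j) = 2*(1 + 1) = 2*2 = 4)
F(l, x) = 4
k(g, J) = J + g
y(a, B) = 4
1*(-111) + (k(51, 44) + 1002)/(y(2, -26) - 1330) = 1*(-111) + ((44 + 51) + 1002)/(4 - 1330) = -111 + (95 + 1002)/(-1326) = -111 + 1097*(-1/1326) = -111 - 1097/1326 = -148283/1326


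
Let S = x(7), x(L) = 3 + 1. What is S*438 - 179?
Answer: 1573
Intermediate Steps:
x(L) = 4
S = 4
S*438 - 179 = 4*438 - 179 = 1752 - 179 = 1573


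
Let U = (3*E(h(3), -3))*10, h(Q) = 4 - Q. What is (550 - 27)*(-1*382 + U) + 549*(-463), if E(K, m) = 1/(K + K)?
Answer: -446128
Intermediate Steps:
E(K, m) = 1/(2*K)
U = 15 (U = (3*(1/(2*(4 - 1*3))))*10 = (3*(1/(2*(4 - 3))))*10 = (3*((1/2)/1))*10 = (3*((1/2)*1))*10 = (3*(1/2))*10 = (3/2)*10 = 15)
(550 - 27)*(-1*382 + U) + 549*(-463) = (550 - 27)*(-1*382 + 15) + 549*(-463) = 523*(-382 + 15) - 254187 = 523*(-367) - 254187 = -191941 - 254187 = -446128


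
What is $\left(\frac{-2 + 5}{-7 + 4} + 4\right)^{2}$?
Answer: $9$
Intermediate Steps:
$\left(\frac{-2 + 5}{-7 + 4} + 4\right)^{2} = \left(\frac{3}{-3} + 4\right)^{2} = \left(3 \left(- \frac{1}{3}\right) + 4\right)^{2} = \left(-1 + 4\right)^{2} = 3^{2} = 9$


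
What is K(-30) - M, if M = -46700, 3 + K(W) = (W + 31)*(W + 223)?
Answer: 46890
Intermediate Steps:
K(W) = -3 + (31 + W)*(223 + W) (K(W) = -3 + (W + 31)*(W + 223) = -3 + (31 + W)*(223 + W))
K(-30) - M = (6910 + (-30)² + 254*(-30)) - 1*(-46700) = (6910 + 900 - 7620) + 46700 = 190 + 46700 = 46890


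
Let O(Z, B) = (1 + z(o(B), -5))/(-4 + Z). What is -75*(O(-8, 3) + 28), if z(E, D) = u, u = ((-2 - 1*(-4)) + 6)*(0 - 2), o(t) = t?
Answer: -8775/4 ≈ -2193.8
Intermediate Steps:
u = -16 (u = ((-2 + 4) + 6)*(-2) = (2 + 6)*(-2) = 8*(-2) = -16)
z(E, D) = -16
O(Z, B) = -15/(-4 + Z) (O(Z, B) = (1 - 16)/(-4 + Z) = -15/(-4 + Z))
-75*(O(-8, 3) + 28) = -75*(-15/(-4 - 8) + 28) = -75*(-15/(-12) + 28) = -75*(-15*(-1/12) + 28) = -75*(5/4 + 28) = -75*117/4 = -8775/4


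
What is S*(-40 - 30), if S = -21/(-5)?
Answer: -294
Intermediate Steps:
S = 21/5 (S = -21*(-⅕) = 21/5 ≈ 4.2000)
S*(-40 - 30) = 21*(-40 - 30)/5 = (21/5)*(-70) = -294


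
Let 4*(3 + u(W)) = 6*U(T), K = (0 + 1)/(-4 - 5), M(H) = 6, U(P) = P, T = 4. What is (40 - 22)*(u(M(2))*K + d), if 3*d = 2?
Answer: 6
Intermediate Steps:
d = ⅔ (d = (⅓)*2 = ⅔ ≈ 0.66667)
K = -⅑ (K = 1/(-9) = 1*(-⅑) = -⅑ ≈ -0.11111)
u(W) = 3 (u(W) = -3 + (6*4)/4 = -3 + (¼)*24 = -3 + 6 = 3)
(40 - 22)*(u(M(2))*K + d) = (40 - 22)*(3*(-⅑) + ⅔) = 18*(-⅓ + ⅔) = 18*(⅓) = 6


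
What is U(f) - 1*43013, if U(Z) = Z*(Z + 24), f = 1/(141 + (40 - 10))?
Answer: -1257739028/29241 ≈ -43013.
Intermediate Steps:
f = 1/171 (f = 1/(141 + 30) = 1/171 ≈ 0.0058480)
U(Z) = Z*(24 + Z)
U(f) - 1*43013 = (24 + 1/171)/171 - 1*43013 = (1/171)*(4105/171) - 43013 = 4105/29241 - 43013 = -1257739028/29241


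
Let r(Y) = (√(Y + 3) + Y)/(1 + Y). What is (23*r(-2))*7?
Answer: 161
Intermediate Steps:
r(Y) = (Y + √(3 + Y))/(1 + Y) (r(Y) = (√(3 + Y) + Y)/(1 + Y) = (Y + √(3 + Y))/(1 + Y))
(23*r(-2))*7 = (23*((-2 + √(3 - 2))/(1 - 2)))*7 = (23*((-2 + √1)/(-1)))*7 = (23*(-(-2 + 1)))*7 = (23*(-1*(-1)))*7 = (23*1)*7 = 23*7 = 161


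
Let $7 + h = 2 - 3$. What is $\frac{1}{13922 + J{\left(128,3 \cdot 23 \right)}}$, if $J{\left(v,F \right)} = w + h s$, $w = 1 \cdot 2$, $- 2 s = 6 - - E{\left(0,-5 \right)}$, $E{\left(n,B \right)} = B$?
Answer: $\frac{1}{13928} \approx 7.1798 \cdot 10^{-5}$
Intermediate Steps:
$h = -8$ ($h = -7 + \left(2 - 3\right) = -7 - 1 = -8$)
$s = - \frac{1}{2}$ ($s = - \frac{6 - \left(-1\right) \left(-5\right)}{2} = - \frac{6 - 5}{2} = \left(- \frac{1}{2}\right) 1 = - \frac{1}{2} \approx -0.5$)
$w = 2$
$J{\left(v,F \right)} = 6$ ($J{\left(v,F \right)} = 2 - -4 = 2 + 4 = 6$)
$\frac{1}{13922 + J{\left(128,3 \cdot 23 \right)}} = \frac{1}{13922 + 6} = \frac{1}{13928}$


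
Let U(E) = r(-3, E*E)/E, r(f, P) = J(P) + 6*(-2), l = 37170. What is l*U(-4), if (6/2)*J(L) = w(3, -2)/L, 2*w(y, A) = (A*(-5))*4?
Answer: 861105/8 ≈ 1.0764e+5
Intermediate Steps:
w(y, A) = -10*A (w(y, A) = ((A*(-5))*4)/2 = (-5*A*4)/2 = (-20*A)/2 = -10*A)
J(L) = 20/(3*L) (J(L) = ((-10*(-2))/L)/3 = (20/L)/3 = 20/(3*L))
r(f, P) = -12 + 20/(3*P) (r(f, P) = 20/(3*P) + 6*(-2) = 20/(3*P) - 12 = -12 + 20/(3*P))
U(E) = (-12 + 20/(3*E²))/E (U(E) = (-12 + 20/(3*((E*E))))/E = (-12 + 20/(3*(E²)))/E = (-12 + 20/(3*E²))/E)
l*U(-4) = 37170*(-12/(-4) + (20/3)/(-4)³) = 37170*(-12*(-¼) + (20/3)*(-1/64)) = 37170*(3 - 5/48) = 37170*(139/48) = 861105/8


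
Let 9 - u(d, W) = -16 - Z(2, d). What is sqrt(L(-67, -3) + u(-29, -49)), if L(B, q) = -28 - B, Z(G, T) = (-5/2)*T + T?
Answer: sqrt(430)/2 ≈ 10.368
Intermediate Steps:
Z(G, T) = -3*T/2 (Z(G, T) = (-5*1/2)*T + T = -5*T/2 + T = -3*T/2)
u(d, W) = 25 - 3*d/2 (u(d, W) = 9 - (-16 - (-3)*d/2) = 9 - (-16 + 3*d/2) = 9 + (16 - 3*d/2) = 25 - 3*d/2)
sqrt(L(-67, -3) + u(-29, -49)) = sqrt((-28 - 1*(-67)) + (25 - 3/2*(-29))) = sqrt((-28 + 67) + (25 + 87/2)) = sqrt(39 + 137/2) = sqrt(215/2) = sqrt(430)/2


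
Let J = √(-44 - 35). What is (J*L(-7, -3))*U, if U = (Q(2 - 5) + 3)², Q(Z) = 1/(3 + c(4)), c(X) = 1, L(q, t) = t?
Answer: -507*I*√79/16 ≈ -281.64*I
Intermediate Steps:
Q(Z) = ¼ (Q(Z) = 1/(3 + 1) = 1/4 = ¼)
J = I*√79 (J = √(-79) = I*√79 ≈ 8.8882*I)
U = 169/16 (U = (¼ + 3)² = (13/4)² = 169/16 ≈ 10.563)
(J*L(-7, -3))*U = ((I*√79)*(-3))*(169/16) = -3*I*√79*(169/16) = -507*I*√79/16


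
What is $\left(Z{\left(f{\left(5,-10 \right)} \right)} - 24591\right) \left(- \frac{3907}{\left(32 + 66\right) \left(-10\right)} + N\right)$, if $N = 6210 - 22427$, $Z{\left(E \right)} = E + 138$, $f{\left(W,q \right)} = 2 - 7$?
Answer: $\frac{27757651491}{70} \approx 3.9654 \cdot 10^{8}$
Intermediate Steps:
$f{\left(W,q \right)} = -5$ ($f{\left(W,q \right)} = 2 - 7 = -5$)
$Z{\left(E \right)} = 138 + E$
$N = -16217$
$\left(Z{\left(f{\left(5,-10 \right)} \right)} - 24591\right) \left(- \frac{3907}{\left(32 + 66\right) \left(-10\right)} + N\right) = \left(\left(138 - 5\right) - 24591\right) \left(- \frac{3907}{\left(32 + 66\right) \left(-10\right)} - 16217\right) = \left(133 - 24591\right) \left(- \frac{3907}{98 \left(-10\right)} - 16217\right) = - 24458 \left(- \frac{3907}{-980} - 16217\right) = - 24458 \left(\left(-3907\right) \left(- \frac{1}{980}\right) - 16217\right) = - 24458 \left(\frac{3907}{980} - 16217\right) = \left(-24458\right) \left(- \frac{15888753}{980}\right) = \frac{27757651491}{70}$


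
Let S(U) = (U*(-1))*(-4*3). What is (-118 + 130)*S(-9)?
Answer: -1296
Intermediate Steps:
S(U) = 12*U (S(U) = -U*(-12) = 12*U)
(-118 + 130)*S(-9) = (-118 + 130)*(12*(-9)) = 12*(-108) = -1296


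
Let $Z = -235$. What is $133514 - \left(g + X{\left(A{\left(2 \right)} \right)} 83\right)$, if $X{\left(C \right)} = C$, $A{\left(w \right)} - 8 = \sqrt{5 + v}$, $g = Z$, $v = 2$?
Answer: $133085 - 83 \sqrt{7} \approx 1.3287 \cdot 10^{5}$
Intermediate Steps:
$g = -235$
$A{\left(w \right)} = 8 + \sqrt{7}$ ($A{\left(w \right)} = 8 + \sqrt{5 + 2} = 8 + \sqrt{7}$)
$133514 - \left(g + X{\left(A{\left(2 \right)} \right)} 83\right) = 133514 - \left(-235 + \left(8 + \sqrt{7}\right) 83\right) = 133514 - \left(-235 + \left(664 + 83 \sqrt{7}\right)\right) = 133514 - \left(429 + 83 \sqrt{7}\right) = 133085 - 83 \sqrt{7}$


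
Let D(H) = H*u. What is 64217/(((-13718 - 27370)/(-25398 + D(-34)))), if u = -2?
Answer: 813308305/20544 ≈ 39589.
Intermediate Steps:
D(H) = -2*H (D(H) = H*(-2) = -2*H)
64217/(((-13718 - 27370)/(-25398 + D(-34)))) = 64217/(((-13718 - 27370)/(-25398 - 2*(-34)))) = 64217/((-41088/(-25398 + 68))) = 64217/((-41088/(-25330))) = 64217/((-41088*(-1/25330))) = 64217/(20544/12665) = 64217*(12665/20544) = 813308305/20544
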